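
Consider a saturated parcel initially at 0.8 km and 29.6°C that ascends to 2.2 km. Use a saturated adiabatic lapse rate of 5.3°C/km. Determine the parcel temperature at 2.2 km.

22.18°C

From 800 m to 2200 m (saturated adiabatic): cools by 5.3 × 1.4 = 7.42°C, giving 22.18°C.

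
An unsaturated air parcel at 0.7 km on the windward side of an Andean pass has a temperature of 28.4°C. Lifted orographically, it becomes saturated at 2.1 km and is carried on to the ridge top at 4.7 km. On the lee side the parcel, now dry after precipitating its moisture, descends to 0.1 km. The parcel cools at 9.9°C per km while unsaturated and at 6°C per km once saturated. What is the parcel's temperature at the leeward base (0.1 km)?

44.48°C

700–2100 m, dry: Δz = 1.4 km ⇒ ΔT = -13.86°C; T = 14.54°C
2100–4700 m, saturated: Δz = 2.6 km ⇒ ΔT = -15.6°C; T = -1.06°C
4700–100 m, dry descent: Δz = 4.6 km ⇒ ΔT = +45.54°C; T = 44.48°C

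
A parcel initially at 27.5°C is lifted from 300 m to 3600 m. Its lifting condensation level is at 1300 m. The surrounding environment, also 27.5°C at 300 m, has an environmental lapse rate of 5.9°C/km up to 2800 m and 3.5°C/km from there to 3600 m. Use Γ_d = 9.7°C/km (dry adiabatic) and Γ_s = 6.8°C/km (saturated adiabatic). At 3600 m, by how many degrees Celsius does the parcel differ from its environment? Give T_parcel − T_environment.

-7.79°C (parcel cooler than environment)

Parcel:
  Dry to 1300 m: -9.7 × 1 km = -9.7°C, so T = 17.8°C.
  Saturated to 3600 m: -6.8 × 2.3 km = -15.64°C, so T = 2.16°C.
Environment:
  Environment, lower layer to 2800 m: -5.9 × 2.5 km = -14.75°C, so T = 12.75°C.
  Environment, upper layer to 3600 m: -3.5 × 0.8 km = -2.8°C, so T = 9.95°C.
T_parcel − T_env = 2.16 − 9.95 = -7.79°C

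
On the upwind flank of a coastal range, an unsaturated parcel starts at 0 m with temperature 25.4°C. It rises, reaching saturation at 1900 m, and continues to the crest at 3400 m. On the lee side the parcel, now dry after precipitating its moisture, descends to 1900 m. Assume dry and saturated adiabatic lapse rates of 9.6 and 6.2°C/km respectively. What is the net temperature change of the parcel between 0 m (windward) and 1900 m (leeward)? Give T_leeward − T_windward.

-13.14°C

0 → 1900 m (dry, 9.6°C/km): ΔT = -9.6 × 1.9 = -18.24°C → T = 7.16°C
1900 → 3400 m (saturated, 6.2°C/km): ΔT = -6.2 × 1.5 = -9.3°C → T = -2.14°C
3400 → 1900 m (dry descent, 9.6°C/km): ΔT = +9.6 × 1.5 = +14.4°C → T = 12.26°C
Net change vs windward start: 12.26 − 25.4 = -13.14°C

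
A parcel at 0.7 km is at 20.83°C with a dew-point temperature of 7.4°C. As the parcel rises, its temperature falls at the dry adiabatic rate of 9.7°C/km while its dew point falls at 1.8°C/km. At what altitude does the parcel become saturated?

T and T_d converge at 9.7 − 1.8 = 7.9°C per km
Height above start = (20.83 − 7.4) / 7.9 = 1.7 km
LCL altitude = 700 m + 1700 m = 2400 m

2.4 km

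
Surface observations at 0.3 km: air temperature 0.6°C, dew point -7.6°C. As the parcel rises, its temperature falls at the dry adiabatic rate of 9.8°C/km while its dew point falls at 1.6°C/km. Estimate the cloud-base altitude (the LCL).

1.3 km

T and T_d converge at 9.8 − 1.6 = 8.2°C per km
Height above start = (0.6 − (-7.6)) / 8.2 = 1 km
LCL altitude = 300 m + 1000 m = 1300 m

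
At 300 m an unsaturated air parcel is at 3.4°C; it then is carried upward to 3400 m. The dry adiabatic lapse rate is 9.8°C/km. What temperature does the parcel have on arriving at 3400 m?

From 300 m to 3400 m (dry adiabatic): cools by 9.8 × 3.1 = 30.38°C, giving -26.98°C.

-26.98°C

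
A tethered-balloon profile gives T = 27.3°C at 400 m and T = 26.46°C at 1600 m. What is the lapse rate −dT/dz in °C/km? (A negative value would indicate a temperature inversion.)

Γ = −ΔT/Δz = (27.3 − 26.46) / (1600 − 400) m
  = 0.84°C / 1.2 km = 0.7°C/km

0.7°C/km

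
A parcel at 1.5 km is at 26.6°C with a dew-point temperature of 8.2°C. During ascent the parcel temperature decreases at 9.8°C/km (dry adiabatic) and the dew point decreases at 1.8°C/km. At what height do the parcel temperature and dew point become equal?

T and T_d converge at 9.8 − 1.8 = 8°C per km
Height above start = (26.6 − 8.2) / 8 = 2.3 km
LCL altitude = 1500 m + 2300 m = 3800 m

3.8 km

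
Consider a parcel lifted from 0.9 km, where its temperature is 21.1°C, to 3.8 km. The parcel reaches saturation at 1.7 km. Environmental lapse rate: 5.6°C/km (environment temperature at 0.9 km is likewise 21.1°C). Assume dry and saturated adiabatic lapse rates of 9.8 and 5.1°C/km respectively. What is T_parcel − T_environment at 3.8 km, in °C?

Parcel:
  900 → 1700 m (dry, 9.8°C/km): ΔT = -9.8 × 0.8 = -7.84°C → T = 13.26°C
  1700 → 3800 m (saturated, 5.1°C/km): ΔT = -5.1 × 2.1 = -10.71°C → T = 2.55°C
Environment:
  900 → 3800 m (environment, 5.6°C/km): ΔT = -5.6 × 2.9 = -16.24°C → T = 4.86°C
T_parcel − T_env = 2.55 − 4.86 = -2.31°C

-2.31°C (parcel cooler than environment)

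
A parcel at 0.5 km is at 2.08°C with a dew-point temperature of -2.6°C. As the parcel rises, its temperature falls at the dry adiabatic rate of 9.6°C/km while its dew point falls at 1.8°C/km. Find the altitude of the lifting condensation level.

T and T_d converge at 9.6 − 1.8 = 7.8°C per km
Height above start = (2.08 − (-2.6)) / 7.8 = 0.6 km
LCL altitude = 500 m + 600 m = 1100 m

1.1 km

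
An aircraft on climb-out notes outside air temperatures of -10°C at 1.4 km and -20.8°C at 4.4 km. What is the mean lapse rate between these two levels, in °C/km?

Γ = −ΔT/Δz = (-10 − (-20.8)) / (4400 − 1400) m
  = 10.8°C / 3 km = 3.6°C/km

3.6°C/km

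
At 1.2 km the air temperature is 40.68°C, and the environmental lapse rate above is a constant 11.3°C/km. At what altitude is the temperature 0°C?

Height above start = (40.68 − 0) / 11.3 = 3.6 km
Altitude = 1200 m + 3600 m = 4800 m

4.8 km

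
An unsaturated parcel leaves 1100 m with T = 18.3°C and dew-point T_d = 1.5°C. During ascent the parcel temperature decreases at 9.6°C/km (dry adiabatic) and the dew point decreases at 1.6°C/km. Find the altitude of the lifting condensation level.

3200 m

T and T_d converge at 9.6 − 1.6 = 8°C per km
Height above start = (18.3 − 1.5) / 8 = 2.1 km
LCL altitude = 1100 m + 2100 m = 3200 m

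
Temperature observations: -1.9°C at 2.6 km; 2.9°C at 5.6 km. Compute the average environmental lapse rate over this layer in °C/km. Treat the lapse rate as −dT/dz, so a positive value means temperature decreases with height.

Γ = −ΔT/Δz = (-1.9 − 2.9) / (5600 − 2600) m
  = -4.8°C / 3 km = -1.6°C/km

-1.6°C/km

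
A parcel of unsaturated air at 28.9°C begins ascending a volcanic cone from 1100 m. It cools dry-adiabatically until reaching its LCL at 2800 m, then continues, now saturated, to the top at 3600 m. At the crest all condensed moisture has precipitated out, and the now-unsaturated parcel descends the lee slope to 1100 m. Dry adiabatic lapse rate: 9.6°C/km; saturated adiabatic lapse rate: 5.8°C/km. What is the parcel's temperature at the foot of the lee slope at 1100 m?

1100–2800 m, dry: Δz = 1.7 km ⇒ ΔT = -16.32°C; T = 12.58°C
2800–3600 m, saturated: Δz = 0.8 km ⇒ ΔT = -4.64°C; T = 7.94°C
3600–1100 m, dry descent: Δz = 2.5 km ⇒ ΔT = +24°C; T = 31.94°C

31.94°C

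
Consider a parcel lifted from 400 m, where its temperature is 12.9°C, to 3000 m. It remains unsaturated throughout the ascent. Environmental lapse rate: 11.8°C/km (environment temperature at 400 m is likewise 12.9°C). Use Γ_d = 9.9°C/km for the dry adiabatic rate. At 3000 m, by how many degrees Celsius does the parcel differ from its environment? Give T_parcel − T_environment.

Parcel:
  400 → 3000 m (dry, 9.9°C/km): ΔT = -9.9 × 2.6 = -25.74°C → T = -12.84°C
Environment:
  400 → 3000 m (environment, 11.8°C/km): ΔT = -11.8 × 2.6 = -30.68°C → T = -17.78°C
T_parcel − T_env = -12.84 − (-17.78) = +4.94°C

+4.94°C (parcel warmer than environment)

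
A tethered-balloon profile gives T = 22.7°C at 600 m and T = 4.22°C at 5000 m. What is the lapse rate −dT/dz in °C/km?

4.2°C/km

Γ = −ΔT/Δz = (22.7 − 4.22) / (5000 − 600) m
  = 18.48°C / 4.4 km = 4.2°C/km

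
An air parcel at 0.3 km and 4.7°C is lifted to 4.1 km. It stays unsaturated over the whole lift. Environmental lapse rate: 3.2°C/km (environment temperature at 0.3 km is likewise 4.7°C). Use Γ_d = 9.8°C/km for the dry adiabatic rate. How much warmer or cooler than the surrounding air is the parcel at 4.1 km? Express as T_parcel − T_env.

Parcel:
  Dry to 4100 m: -9.8 × 3.8 km = -37.24°C, so T = -32.54°C.
Environment:
  Environment to 4100 m: -3.2 × 3.8 km = -12.16°C, so T = -7.46°C.
T_parcel − T_env = -32.54 − (-7.46) = -25.08°C

-25.08°C (parcel cooler than environment)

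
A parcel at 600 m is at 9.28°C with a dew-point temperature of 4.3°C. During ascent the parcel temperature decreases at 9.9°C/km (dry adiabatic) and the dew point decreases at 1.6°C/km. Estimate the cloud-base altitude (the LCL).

T and T_d converge at 9.9 − 1.6 = 8.3°C per km
Height above start = (9.28 − 4.3) / 8.3 = 0.6 km
LCL altitude = 600 m + 600 m = 1200 m

1200 m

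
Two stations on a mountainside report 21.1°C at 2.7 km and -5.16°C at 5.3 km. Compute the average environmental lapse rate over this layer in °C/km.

Γ = −ΔT/Δz = (21.1 − (-5.16)) / (5300 − 2700) m
  = 26.26°C / 2.6 km = 10.1°C/km

10.1°C/km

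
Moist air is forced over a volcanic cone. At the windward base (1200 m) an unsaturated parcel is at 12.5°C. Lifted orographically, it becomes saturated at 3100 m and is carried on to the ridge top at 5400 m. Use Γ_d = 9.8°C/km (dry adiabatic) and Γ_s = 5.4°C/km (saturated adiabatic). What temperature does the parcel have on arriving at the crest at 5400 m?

-18.54°C

Dry to 3100 m: -9.8 × 1.9 km = -18.62°C, so T = -6.12°C.
Saturated to 5400 m: -5.4 × 2.3 km = -12.42°C, so T = -18.54°C.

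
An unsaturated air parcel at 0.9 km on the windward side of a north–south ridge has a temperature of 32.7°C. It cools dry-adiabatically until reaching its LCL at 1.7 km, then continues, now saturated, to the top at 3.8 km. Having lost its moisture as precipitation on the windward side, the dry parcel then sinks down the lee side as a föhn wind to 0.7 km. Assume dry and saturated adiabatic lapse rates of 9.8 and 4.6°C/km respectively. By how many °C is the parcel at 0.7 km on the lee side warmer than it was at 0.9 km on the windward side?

900 → 1700 m (dry, 9.8°C/km): ΔT = -9.8 × 0.8 = -7.84°C → T = 24.86°C
1700 → 3800 m (saturated, 4.6°C/km): ΔT = -4.6 × 2.1 = -9.66°C → T = 15.2°C
3800 → 700 m (dry descent, 9.8°C/km): ΔT = +9.8 × 3.1 = +30.38°C → T = 45.58°C
Net change vs windward start: 45.58 − 32.7 = +12.88°C

+12.88°C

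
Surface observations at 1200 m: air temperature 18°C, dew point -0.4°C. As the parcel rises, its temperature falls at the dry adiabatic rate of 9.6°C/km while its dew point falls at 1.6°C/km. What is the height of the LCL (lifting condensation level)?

T and T_d converge at 9.6 − 1.6 = 8°C per km
Height above start = (18 − (-0.4)) / 8 = 2.3 km
LCL altitude = 1200 m + 2300 m = 3500 m

3500 m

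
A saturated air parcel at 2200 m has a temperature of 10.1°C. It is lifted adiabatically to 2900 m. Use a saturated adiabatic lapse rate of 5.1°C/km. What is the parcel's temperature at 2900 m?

Saturated adiabatic to 2900 m: -5.1 × 0.7 km = -3.57°C, so T = 6.53°C.

6.53°C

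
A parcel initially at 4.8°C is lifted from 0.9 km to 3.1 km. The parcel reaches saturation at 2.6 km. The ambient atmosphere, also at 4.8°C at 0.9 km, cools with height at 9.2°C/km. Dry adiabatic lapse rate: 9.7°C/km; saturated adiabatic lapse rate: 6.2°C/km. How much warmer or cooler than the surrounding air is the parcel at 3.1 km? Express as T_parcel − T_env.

+0.65°C (parcel warmer than environment)

Parcel:
  From 900 m to 2600 m (dry): cools by 9.7 × 1.7 = 16.49°C, giving -11.69°C.
  From 2600 m to 3100 m (saturated): cools by 6.2 × 0.5 = 3.1°C, giving -14.79°C.
Environment:
  From 900 m to 3100 m (environment): cools by 9.2 × 2.2 = 20.24°C, giving -15.44°C.
T_parcel − T_env = -14.79 − (-15.44) = +0.65°C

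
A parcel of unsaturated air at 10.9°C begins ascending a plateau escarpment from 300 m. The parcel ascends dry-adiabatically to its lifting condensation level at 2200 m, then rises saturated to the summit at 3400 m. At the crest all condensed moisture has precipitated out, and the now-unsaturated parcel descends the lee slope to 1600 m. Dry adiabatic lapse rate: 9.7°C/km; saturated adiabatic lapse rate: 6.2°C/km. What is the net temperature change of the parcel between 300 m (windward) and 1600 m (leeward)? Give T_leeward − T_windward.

-8.41°C

300 → 2200 m (dry, 9.7°C/km): ΔT = -9.7 × 1.9 = -18.43°C → T = -7.53°C
2200 → 3400 m (saturated, 6.2°C/km): ΔT = -6.2 × 1.2 = -7.44°C → T = -14.97°C
3400 → 1600 m (dry descent, 9.7°C/km): ΔT = +9.7 × 1.8 = +17.46°C → T = 2.49°C
Net change vs windward start: 2.49 − 10.9 = -8.41°C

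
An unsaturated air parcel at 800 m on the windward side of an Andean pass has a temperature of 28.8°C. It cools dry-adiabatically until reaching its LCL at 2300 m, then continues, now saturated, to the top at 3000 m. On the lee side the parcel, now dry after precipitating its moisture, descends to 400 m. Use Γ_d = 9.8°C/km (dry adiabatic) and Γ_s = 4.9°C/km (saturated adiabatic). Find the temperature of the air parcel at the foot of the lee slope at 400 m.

36.15°C

From 800 m to 2300 m (dry): cools by 9.8 × 1.5 = 14.7°C, giving 14.1°C.
From 2300 m to 3000 m (saturated): cools by 4.9 × 0.7 = 3.43°C, giving 10.67°C.
From 3000 m to 400 m (dry descent): warms by 9.8 × 2.6 = 25.48°C, giving 36.15°C.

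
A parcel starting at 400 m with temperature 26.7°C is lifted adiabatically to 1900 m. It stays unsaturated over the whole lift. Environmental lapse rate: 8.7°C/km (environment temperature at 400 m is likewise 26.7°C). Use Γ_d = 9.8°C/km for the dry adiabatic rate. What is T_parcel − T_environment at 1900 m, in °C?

Parcel:
  Dry to 1900 m: -9.8 × 1.5 km = -14.7°C, so T = 12°C.
Environment:
  Environment to 1900 m: -8.7 × 1.5 km = -13.05°C, so T = 13.65°C.
T_parcel − T_env = 12 − 13.65 = -1.65°C

-1.65°C (parcel cooler than environment)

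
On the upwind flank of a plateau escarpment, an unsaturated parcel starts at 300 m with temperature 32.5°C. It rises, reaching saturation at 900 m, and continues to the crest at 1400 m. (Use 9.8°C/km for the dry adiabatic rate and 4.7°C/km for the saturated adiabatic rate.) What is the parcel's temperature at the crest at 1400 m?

From 300 m to 900 m (dry): cools by 9.8 × 0.6 = 5.88°C, giving 26.62°C.
From 900 m to 1400 m (saturated): cools by 4.7 × 0.5 = 2.35°C, giving 24.27°C.

24.27°C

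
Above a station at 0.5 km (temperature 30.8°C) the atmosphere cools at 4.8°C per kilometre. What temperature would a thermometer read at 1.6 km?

25.52°C

Environmental to 1600 m: -4.8 × 1.1 km = -5.28°C, so T = 25.52°C.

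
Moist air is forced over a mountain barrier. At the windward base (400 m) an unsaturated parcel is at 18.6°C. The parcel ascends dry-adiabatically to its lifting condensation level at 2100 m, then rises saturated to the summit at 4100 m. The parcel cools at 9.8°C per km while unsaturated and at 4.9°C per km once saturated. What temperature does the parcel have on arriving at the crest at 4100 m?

-7.86°C

400 → 2100 m (dry, 9.8°C/km): ΔT = -9.8 × 1.7 = -16.66°C → T = 1.94°C
2100 → 4100 m (saturated, 4.9°C/km): ΔT = -4.9 × 2 = -9.8°C → T = -7.86°C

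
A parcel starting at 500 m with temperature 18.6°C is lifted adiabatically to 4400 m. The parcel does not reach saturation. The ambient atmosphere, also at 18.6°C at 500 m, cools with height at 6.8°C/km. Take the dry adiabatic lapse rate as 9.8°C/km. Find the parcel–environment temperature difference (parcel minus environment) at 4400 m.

-11.7°C (parcel cooler than environment)

Parcel:
  From 500 m to 4400 m (dry): cools by 9.8 × 3.9 = 38.22°C, giving -19.62°C.
Environment:
  From 500 m to 4400 m (environment): cools by 6.8 × 3.9 = 26.52°C, giving -7.92°C.
T_parcel − T_env = -19.62 − (-7.92) = -11.7°C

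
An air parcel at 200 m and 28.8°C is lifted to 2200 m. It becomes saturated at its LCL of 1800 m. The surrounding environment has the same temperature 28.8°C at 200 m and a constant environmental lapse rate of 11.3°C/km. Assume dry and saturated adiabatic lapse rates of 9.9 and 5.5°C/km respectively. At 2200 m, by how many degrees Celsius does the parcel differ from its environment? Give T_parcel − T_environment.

Parcel:
  From 200 m to 1800 m (dry): cools by 9.9 × 1.6 = 15.84°C, giving 12.96°C.
  From 1800 m to 2200 m (saturated): cools by 5.5 × 0.4 = 2.2°C, giving 10.76°C.
Environment:
  From 200 m to 2200 m (environment): cools by 11.3 × 2 = 22.6°C, giving 6.2°C.
T_parcel − T_env = 10.76 − 6.2 = +4.56°C

+4.56°C (parcel warmer than environment)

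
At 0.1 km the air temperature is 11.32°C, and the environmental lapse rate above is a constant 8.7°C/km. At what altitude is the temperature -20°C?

3.7 km

Height above start = (11.32 − (-20)) / 8.7 = 3.6 km
Altitude = 100 m + 3600 m = 3700 m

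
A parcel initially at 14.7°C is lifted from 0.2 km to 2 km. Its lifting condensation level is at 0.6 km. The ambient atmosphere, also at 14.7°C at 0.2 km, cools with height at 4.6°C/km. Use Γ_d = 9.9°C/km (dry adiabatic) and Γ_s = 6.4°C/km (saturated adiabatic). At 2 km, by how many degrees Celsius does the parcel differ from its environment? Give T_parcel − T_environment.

-4.64°C (parcel cooler than environment)

Parcel:
  From 200 m to 600 m (dry): cools by 9.9 × 0.4 = 3.96°C, giving 10.74°C.
  From 600 m to 2000 m (saturated): cools by 6.4 × 1.4 = 8.96°C, giving 1.78°C.
Environment:
  From 200 m to 2000 m (environment): cools by 4.6 × 1.8 = 8.28°C, giving 6.42°C.
T_parcel − T_env = 1.78 − 6.42 = -4.64°C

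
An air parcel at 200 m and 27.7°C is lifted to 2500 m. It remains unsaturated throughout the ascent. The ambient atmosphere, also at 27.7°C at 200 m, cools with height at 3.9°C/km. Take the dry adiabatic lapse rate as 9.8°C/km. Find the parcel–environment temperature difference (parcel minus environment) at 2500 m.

Parcel:
  200–2500 m, dry: Δz = 2.3 km ⇒ ΔT = -22.54°C; T = 5.16°C
Environment:
  200–2500 m, environment: Δz = 2.3 km ⇒ ΔT = -8.97°C; T = 18.73°C
T_parcel − T_env = 5.16 − 18.73 = -13.57°C

-13.57°C (parcel cooler than environment)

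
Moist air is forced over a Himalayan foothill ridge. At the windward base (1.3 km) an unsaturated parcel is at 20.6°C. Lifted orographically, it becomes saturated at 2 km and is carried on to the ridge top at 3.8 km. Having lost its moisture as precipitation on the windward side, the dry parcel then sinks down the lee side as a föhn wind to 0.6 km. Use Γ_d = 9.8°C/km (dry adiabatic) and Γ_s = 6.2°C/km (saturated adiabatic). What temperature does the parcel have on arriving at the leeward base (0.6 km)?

33.94°C

1300 → 2000 m (dry, 9.8°C/km): ΔT = -9.8 × 0.7 = -6.86°C → T = 13.74°C
2000 → 3800 m (saturated, 6.2°C/km): ΔT = -6.2 × 1.8 = -11.16°C → T = 2.58°C
3800 → 600 m (dry descent, 9.8°C/km): ΔT = +9.8 × 3.2 = +31.36°C → T = 33.94°C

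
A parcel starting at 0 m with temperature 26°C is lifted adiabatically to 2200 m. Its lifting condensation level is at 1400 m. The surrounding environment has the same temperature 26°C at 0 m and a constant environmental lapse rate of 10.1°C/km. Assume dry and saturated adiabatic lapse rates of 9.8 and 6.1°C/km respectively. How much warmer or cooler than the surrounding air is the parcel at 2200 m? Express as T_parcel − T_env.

Parcel:
  From 0 m to 1400 m (dry): cools by 9.8 × 1.4 = 13.72°C, giving 12.28°C.
  From 1400 m to 2200 m (saturated): cools by 6.1 × 0.8 = 4.88°C, giving 7.4°C.
Environment:
  From 0 m to 2200 m (environment): cools by 10.1 × 2.2 = 22.22°C, giving 3.78°C.
T_parcel − T_env = 7.4 − 3.78 = +3.62°C

+3.62°C (parcel warmer than environment)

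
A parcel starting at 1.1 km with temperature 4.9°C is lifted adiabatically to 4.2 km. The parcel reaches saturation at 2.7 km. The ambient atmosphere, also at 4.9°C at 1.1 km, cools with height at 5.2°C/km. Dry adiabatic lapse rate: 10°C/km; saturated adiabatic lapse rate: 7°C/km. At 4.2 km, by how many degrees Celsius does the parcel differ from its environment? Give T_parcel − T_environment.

Parcel:
  1100–2700 m, dry: Δz = 1.6 km ⇒ ΔT = -16°C; T = -11.1°C
  2700–4200 m, saturated: Δz = 1.5 km ⇒ ΔT = -10.5°C; T = -21.6°C
Environment:
  1100–4200 m, environment: Δz = 3.1 km ⇒ ΔT = -16.12°C; T = -11.22°C
T_parcel − T_env = -21.6 − (-11.22) = -10.38°C

-10.38°C (parcel cooler than environment)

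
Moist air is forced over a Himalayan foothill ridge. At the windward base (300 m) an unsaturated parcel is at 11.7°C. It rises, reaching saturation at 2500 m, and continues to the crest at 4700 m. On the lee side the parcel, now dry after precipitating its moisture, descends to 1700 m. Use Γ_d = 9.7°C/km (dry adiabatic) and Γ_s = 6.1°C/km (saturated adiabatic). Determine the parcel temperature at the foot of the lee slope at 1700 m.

6.04°C

300–2500 m, dry: Δz = 2.2 km ⇒ ΔT = -21.34°C; T = -9.64°C
2500–4700 m, saturated: Δz = 2.2 km ⇒ ΔT = -13.42°C; T = -23.06°C
4700–1700 m, dry descent: Δz = 3 km ⇒ ΔT = +29.1°C; T = 6.04°C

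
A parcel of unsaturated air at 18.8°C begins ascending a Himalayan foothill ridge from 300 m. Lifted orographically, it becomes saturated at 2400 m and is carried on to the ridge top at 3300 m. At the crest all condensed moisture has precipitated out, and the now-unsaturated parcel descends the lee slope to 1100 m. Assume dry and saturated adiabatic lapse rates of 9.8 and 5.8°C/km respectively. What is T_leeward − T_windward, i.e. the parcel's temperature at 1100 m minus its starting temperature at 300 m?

From 300 m to 2400 m (dry): cools by 9.8 × 2.1 = 20.58°C, giving -1.78°C.
From 2400 m to 3300 m (saturated): cools by 5.8 × 0.9 = 5.22°C, giving -7°C.
From 3300 m to 1100 m (dry descent): warms by 9.8 × 2.2 = 21.56°C, giving 14.56°C.
Net change vs windward start: 14.56 − 18.8 = -4.24°C

-4.24°C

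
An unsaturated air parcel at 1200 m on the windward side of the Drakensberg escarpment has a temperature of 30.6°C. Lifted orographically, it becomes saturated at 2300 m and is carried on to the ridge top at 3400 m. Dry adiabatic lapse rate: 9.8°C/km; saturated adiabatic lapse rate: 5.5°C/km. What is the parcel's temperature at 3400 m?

From 1200 m to 2300 m (dry): cools by 9.8 × 1.1 = 10.78°C, giving 19.82°C.
From 2300 m to 3400 m (saturated): cools by 5.5 × 1.1 = 6.05°C, giving 13.77°C.

13.77°C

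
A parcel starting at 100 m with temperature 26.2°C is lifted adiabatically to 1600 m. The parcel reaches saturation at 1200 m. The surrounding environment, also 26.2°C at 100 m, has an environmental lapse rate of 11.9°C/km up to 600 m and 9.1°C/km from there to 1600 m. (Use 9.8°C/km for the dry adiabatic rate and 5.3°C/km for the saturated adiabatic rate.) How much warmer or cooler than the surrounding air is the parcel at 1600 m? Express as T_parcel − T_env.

+2.15°C (parcel warmer than environment)

Parcel:
  Dry to 1200 m: -9.8 × 1.1 km = -10.78°C, so T = 15.42°C.
  Saturated to 1600 m: -5.3 × 0.4 km = -2.12°C, so T = 13.3°C.
Environment:
  Environment, lower layer to 600 m: -11.9 × 0.5 km = -5.95°C, so T = 20.25°C.
  Environment, upper layer to 1600 m: -9.1 × 1 km = -9.1°C, so T = 11.15°C.
T_parcel − T_env = 13.3 − 11.15 = +2.15°C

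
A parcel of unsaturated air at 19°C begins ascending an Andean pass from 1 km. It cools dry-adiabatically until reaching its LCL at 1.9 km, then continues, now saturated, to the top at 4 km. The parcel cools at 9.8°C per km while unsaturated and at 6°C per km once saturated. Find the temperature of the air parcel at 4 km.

-2.42°C

Dry to 1900 m: -9.8 × 0.9 km = -8.82°C, so T = 10.18°C.
Saturated to 4000 m: -6 × 2.1 km = -12.6°C, so T = -2.42°C.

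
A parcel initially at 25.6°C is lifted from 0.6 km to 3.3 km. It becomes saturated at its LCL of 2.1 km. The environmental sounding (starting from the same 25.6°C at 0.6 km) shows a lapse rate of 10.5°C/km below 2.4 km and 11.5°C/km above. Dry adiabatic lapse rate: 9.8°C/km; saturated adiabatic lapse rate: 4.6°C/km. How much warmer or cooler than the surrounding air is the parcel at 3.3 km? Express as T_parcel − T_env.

+9.03°C (parcel warmer than environment)

Parcel:
  600 → 2100 m (dry, 9.8°C/km): ΔT = -9.8 × 1.5 = -14.7°C → T = 10.9°C
  2100 → 3300 m (saturated, 4.6°C/km): ΔT = -4.6 × 1.2 = -5.52°C → T = 5.38°C
Environment:
  600 → 2400 m (environment, lower layer, 10.5°C/km): ΔT = -10.5 × 1.8 = -18.9°C → T = 6.7°C
  2400 → 3300 m (environment, upper layer, 11.5°C/km): ΔT = -11.5 × 0.9 = -10.35°C → T = -3.65°C
T_parcel − T_env = 5.38 − (-3.65) = +9.03°C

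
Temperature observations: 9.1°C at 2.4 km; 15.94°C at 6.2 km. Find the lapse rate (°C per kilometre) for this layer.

Γ = −ΔT/Δz = (9.1 − 15.94) / (6200 − 2400) m
  = -6.84°C / 3.8 km = -1.8°C/km

-1.8°C/km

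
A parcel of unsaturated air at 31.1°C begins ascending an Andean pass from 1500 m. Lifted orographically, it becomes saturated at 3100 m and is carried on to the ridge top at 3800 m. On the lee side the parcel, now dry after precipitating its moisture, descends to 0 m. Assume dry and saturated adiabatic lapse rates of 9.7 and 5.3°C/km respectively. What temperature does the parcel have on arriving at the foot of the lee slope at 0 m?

1500–3100 m, dry: Δz = 1.6 km ⇒ ΔT = -15.52°C; T = 15.58°C
3100–3800 m, saturated: Δz = 0.7 km ⇒ ΔT = -3.71°C; T = 11.87°C
3800–0 m, dry descent: Δz = 3.8 km ⇒ ΔT = +36.86°C; T = 48.73°C

48.73°C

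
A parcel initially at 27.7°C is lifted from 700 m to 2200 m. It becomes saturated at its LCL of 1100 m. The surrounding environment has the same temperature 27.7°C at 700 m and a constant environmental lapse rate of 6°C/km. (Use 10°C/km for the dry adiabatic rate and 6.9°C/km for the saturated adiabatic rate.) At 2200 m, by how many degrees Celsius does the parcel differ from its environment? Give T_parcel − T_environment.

Parcel:
  Dry to 1100 m: -10 × 0.4 km = -4°C, so T = 23.7°C.
  Saturated to 2200 m: -6.9 × 1.1 km = -7.59°C, so T = 16.11°C.
Environment:
  Environment to 2200 m: -6 × 1.5 km = -9°C, so T = 18.7°C.
T_parcel − T_env = 16.11 − 18.7 = -2.59°C

-2.59°C (parcel cooler than environment)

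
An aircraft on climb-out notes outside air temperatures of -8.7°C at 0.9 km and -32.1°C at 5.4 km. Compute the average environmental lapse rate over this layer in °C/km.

Γ = −ΔT/Δz = (-8.7 − (-32.1)) / (5400 − 900) m
  = 23.4°C / 4.5 km = 5.2°C/km

5.2°C/km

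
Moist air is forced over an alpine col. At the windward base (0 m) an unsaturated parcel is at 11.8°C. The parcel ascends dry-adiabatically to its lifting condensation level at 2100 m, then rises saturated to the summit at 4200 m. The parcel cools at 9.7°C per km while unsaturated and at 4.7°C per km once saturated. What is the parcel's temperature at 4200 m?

-18.44°C

Dry to 2100 m: -9.7 × 2.1 km = -20.37°C, so T = -8.57°C.
Saturated to 4200 m: -4.7 × 2.1 km = -9.87°C, so T = -18.44°C.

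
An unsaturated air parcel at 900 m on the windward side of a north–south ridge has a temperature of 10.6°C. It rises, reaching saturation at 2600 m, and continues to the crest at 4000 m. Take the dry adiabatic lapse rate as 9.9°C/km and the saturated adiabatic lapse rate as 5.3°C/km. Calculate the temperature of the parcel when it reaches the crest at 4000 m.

-13.65°C

900–2600 m, dry: Δz = 1.7 km ⇒ ΔT = -16.83°C; T = -6.23°C
2600–4000 m, saturated: Δz = 1.4 km ⇒ ΔT = -7.42°C; T = -13.65°C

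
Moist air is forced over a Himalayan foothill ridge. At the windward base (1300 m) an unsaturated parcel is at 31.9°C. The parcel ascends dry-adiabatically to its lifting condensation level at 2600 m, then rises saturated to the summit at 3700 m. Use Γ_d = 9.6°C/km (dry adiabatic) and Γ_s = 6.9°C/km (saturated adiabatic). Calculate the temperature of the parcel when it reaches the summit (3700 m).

1300 → 2600 m (dry, 9.6°C/km): ΔT = -9.6 × 1.3 = -12.48°C → T = 19.42°C
2600 → 3700 m (saturated, 6.9°C/km): ΔT = -6.9 × 1.1 = -7.59°C → T = 11.83°C

11.83°C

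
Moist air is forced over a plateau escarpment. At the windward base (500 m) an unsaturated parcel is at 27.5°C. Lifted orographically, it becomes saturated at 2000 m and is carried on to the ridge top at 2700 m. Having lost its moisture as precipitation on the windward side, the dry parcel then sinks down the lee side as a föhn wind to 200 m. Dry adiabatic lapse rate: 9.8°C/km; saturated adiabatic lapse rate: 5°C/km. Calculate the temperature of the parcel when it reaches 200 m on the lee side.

500–2000 m, dry: Δz = 1.5 km ⇒ ΔT = -14.7°C; T = 12.8°C
2000–2700 m, saturated: Δz = 0.7 km ⇒ ΔT = -3.5°C; T = 9.3°C
2700–200 m, dry descent: Δz = 2.5 km ⇒ ΔT = +24.5°C; T = 33.8°C

33.8°C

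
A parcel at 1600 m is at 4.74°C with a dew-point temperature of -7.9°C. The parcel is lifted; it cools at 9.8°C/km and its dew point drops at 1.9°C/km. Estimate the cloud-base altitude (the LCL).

T and T_d converge at 9.8 − 1.9 = 7.9°C per km
Height above start = (4.74 − (-7.9)) / 7.9 = 1.6 km
LCL altitude = 1600 m + 1600 m = 3200 m

3200 m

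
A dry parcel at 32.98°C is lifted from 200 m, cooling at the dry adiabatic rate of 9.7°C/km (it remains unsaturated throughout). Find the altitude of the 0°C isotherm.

3600 m

Height above start = (32.98 − 0) / 9.7 = 3.4 km
Altitude = 200 m + 3400 m = 3600 m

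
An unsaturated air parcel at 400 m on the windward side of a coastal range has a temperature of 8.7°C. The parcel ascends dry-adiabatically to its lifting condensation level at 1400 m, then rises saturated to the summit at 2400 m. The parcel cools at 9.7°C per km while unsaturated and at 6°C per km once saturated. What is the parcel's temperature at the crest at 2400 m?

400–1400 m, dry: Δz = 1 km ⇒ ΔT = -9.7°C; T = -1°C
1400–2400 m, saturated: Δz = 1 km ⇒ ΔT = -6°C; T = -7°C

-7°C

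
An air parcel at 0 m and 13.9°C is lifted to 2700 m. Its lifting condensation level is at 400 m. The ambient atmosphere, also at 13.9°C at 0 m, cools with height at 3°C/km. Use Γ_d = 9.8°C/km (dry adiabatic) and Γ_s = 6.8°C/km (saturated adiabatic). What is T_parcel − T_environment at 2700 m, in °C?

-11.46°C (parcel cooler than environment)

Parcel:
  0–400 m, dry: Δz = 0.4 km ⇒ ΔT = -3.92°C; T = 9.98°C
  400–2700 m, saturated: Δz = 2.3 km ⇒ ΔT = -15.64°C; T = -5.66°C
Environment:
  0–2700 m, environment: Δz = 2.7 km ⇒ ΔT = -8.1°C; T = 5.8°C
T_parcel − T_env = -5.66 − 5.8 = -11.46°C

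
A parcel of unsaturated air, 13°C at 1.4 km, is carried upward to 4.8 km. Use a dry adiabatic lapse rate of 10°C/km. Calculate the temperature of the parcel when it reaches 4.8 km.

Dry adiabatic to 4800 m: -10 × 3.4 km = -34°C, so T = -21°C.

-21°C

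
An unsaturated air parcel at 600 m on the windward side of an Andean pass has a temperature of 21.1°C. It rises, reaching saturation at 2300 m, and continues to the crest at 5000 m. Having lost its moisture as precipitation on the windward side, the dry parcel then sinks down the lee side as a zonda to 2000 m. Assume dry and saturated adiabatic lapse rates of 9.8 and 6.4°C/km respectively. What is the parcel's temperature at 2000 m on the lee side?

16.56°C

From 600 m to 2300 m (dry): cools by 9.8 × 1.7 = 16.66°C, giving 4.44°C.
From 2300 m to 5000 m (saturated): cools by 6.4 × 2.7 = 17.28°C, giving -12.84°C.
From 5000 m to 2000 m (dry descent): warms by 9.8 × 3 = 29.4°C, giving 16.56°C.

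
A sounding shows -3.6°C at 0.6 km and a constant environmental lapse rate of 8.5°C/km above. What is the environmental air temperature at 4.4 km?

-35.9°C

Environmental to 4400 m: -8.5 × 3.8 km = -32.3°C, so T = -35.9°C.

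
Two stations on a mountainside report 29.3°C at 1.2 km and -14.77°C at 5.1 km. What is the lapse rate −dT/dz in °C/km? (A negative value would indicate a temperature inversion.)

11.3°C/km

Γ = −ΔT/Δz = (29.3 − (-14.77)) / (5100 − 1200) m
  = 44.07°C / 3.9 km = 11.3°C/km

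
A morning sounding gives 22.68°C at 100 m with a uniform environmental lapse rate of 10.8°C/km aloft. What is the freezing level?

Height above start = (22.68 − 0) / 10.8 = 2.1 km
Altitude = 100 m + 2100 m = 2200 m

2200 m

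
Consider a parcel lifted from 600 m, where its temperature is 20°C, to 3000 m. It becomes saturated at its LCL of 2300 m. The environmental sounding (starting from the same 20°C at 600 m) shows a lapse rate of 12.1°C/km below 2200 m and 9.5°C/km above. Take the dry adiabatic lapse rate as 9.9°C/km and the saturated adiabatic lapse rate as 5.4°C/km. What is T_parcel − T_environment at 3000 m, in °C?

+6.35°C (parcel warmer than environment)

Parcel:
  Dry to 2300 m: -9.9 × 1.7 km = -16.83°C, so T = 3.17°C.
  Saturated to 3000 m: -5.4 × 0.7 km = -3.78°C, so T = -0.61°C.
Environment:
  Environment, lower layer to 2200 m: -12.1 × 1.6 km = -19.36°C, so T = 0.64°C.
  Environment, upper layer to 3000 m: -9.5 × 0.8 km = -7.6°C, so T = -6.96°C.
T_parcel − T_env = -0.61 − (-6.96) = +6.35°C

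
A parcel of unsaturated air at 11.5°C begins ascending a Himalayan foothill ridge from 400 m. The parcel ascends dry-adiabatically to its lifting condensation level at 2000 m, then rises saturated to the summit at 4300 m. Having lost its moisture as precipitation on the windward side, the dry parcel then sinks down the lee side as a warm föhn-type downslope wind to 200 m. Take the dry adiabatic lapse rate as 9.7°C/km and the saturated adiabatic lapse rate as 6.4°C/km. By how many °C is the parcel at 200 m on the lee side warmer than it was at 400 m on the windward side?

+9.53°C

400–2000 m, dry: Δz = 1.6 km ⇒ ΔT = -15.52°C; T = -4.02°C
2000–4300 m, saturated: Δz = 2.3 km ⇒ ΔT = -14.72°C; T = -18.74°C
4300–200 m, dry descent: Δz = 4.1 km ⇒ ΔT = +39.77°C; T = 21.03°C
Net change vs windward start: 21.03 − 11.5 = +9.53°C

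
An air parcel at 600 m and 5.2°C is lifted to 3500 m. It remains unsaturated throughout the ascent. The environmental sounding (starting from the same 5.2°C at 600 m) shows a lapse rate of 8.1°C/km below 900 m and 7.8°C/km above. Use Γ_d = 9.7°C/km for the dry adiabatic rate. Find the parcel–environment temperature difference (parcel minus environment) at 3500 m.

-5.42°C (parcel cooler than environment)

Parcel:
  Dry to 3500 m: -9.7 × 2.9 km = -28.13°C, so T = -22.93°C.
Environment:
  Environment, lower layer to 900 m: -8.1 × 0.3 km = -2.43°C, so T = 2.77°C.
  Environment, upper layer to 3500 m: -7.8 × 2.6 km = -20.28°C, so T = -17.51°C.
T_parcel − T_env = -22.93 − (-17.51) = -5.42°C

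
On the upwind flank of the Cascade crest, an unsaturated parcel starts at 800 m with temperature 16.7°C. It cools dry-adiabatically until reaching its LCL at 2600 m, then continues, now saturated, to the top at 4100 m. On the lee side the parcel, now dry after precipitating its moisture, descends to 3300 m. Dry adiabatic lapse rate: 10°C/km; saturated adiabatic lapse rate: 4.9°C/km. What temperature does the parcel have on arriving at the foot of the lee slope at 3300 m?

800 → 2600 m (dry, 10°C/km): ΔT = -10 × 1.8 = -18°C → T = -1.3°C
2600 → 4100 m (saturated, 4.9°C/km): ΔT = -4.9 × 1.5 = -7.35°C → T = -8.65°C
4100 → 3300 m (dry descent, 10°C/km): ΔT = +10 × 0.8 = +8°C → T = -0.65°C

-0.65°C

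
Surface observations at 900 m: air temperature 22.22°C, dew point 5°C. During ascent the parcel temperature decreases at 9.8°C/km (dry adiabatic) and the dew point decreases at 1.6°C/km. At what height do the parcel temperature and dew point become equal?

T and T_d converge at 9.8 − 1.6 = 8.2°C per km
Height above start = (22.22 − 5) / 8.2 = 2.1 km
LCL altitude = 900 m + 2100 m = 3000 m

3000 m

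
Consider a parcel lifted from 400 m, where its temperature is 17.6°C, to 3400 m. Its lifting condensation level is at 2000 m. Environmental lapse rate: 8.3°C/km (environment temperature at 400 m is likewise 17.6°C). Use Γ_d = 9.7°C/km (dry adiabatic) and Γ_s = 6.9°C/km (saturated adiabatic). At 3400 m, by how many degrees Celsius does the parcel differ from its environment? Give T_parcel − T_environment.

Parcel:
  400 → 2000 m (dry, 9.7°C/km): ΔT = -9.7 × 1.6 = -15.52°C → T = 2.08°C
  2000 → 3400 m (saturated, 6.9°C/km): ΔT = -6.9 × 1.4 = -9.66°C → T = -7.58°C
Environment:
  400 → 3400 m (environment, 8.3°C/km): ΔT = -8.3 × 3 = -24.9°C → T = -7.3°C
T_parcel − T_env = -7.58 − (-7.3) = -0.28°C

-0.28°C (parcel cooler than environment)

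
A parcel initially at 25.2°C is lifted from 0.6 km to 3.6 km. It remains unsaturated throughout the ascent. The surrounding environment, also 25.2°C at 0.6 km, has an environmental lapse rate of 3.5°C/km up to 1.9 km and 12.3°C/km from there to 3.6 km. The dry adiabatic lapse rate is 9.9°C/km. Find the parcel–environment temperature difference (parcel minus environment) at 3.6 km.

Parcel:
  From 600 m to 3600 m (dry): cools by 9.9 × 3 = 29.7°C, giving -4.5°C.
Environment:
  From 600 m to 1900 m (environment, lower layer): cools by 3.5 × 1.3 = 4.55°C, giving 20.65°C.
  From 1900 m to 3600 m (environment, upper layer): cools by 12.3 × 1.7 = 20.91°C, giving -0.26°C.
T_parcel − T_env = -4.5 − (-0.26) = -4.24°C

-4.24°C (parcel cooler than environment)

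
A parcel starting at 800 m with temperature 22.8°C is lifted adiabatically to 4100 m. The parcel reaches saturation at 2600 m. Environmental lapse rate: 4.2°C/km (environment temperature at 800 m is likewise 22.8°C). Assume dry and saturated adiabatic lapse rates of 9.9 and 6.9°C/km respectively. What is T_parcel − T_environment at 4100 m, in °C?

Parcel:
  Dry to 2600 m: -9.9 × 1.8 km = -17.82°C, so T = 4.98°C.
  Saturated to 4100 m: -6.9 × 1.5 km = -10.35°C, so T = -5.37°C.
Environment:
  Environment to 4100 m: -4.2 × 3.3 km = -13.86°C, so T = 8.94°C.
T_parcel − T_env = -5.37 − 8.94 = -14.31°C

-14.31°C (parcel cooler than environment)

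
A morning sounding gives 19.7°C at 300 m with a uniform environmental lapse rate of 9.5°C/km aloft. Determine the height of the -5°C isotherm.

2900 m

Height above start = (19.7 − (-5)) / 9.5 = 2.6 km
Altitude = 300 m + 2600 m = 2900 m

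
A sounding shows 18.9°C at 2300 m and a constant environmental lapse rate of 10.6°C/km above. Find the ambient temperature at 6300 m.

-23.5°C

From 2300 m to 6300 m (environmental): cools by 10.6 × 4 = 42.4°C, giving -23.5°C.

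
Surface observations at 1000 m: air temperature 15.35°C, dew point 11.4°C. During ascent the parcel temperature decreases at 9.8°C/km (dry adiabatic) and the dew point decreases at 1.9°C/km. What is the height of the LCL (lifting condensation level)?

1500 m

T and T_d converge at 9.8 − 1.9 = 7.9°C per km
Height above start = (15.35 − 11.4) / 7.9 = 0.5 km
LCL altitude = 1000 m + 500 m = 1500 m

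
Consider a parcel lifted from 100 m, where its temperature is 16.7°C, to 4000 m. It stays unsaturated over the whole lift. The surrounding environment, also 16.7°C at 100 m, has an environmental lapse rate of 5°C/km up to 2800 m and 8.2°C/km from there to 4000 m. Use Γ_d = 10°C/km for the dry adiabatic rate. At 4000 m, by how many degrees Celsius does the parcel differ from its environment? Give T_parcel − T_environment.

-15.66°C (parcel cooler than environment)

Parcel:
  100 → 4000 m (dry, 10°C/km): ΔT = -10 × 3.9 = -39°C → T = -22.3°C
Environment:
  100 → 2800 m (environment, lower layer, 5°C/km): ΔT = -5 × 2.7 = -13.5°C → T = 3.2°C
  2800 → 4000 m (environment, upper layer, 8.2°C/km): ΔT = -8.2 × 1.2 = -9.84°C → T = -6.64°C
T_parcel − T_env = -22.3 − (-6.64) = -15.66°C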